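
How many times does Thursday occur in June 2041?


June 2041 has 30 days
Anchor: Jan 1, 2041. With p = 2041 - 1 = 2040: (p + p//4 - p//100 + p//400) mod 7 = (2040 + 510 - 20 + 5) mod 7 = 2535 mod 7 = 1 -> Tuesday (Mon=0 ... Sun=6)
Days before June (Jan-May): 151; June 1 index = (1 + 151) mod 7 = 5 -> Saturday
First Thursday is June 6
Thursdays: 6, 13, 20, 27

4 Thursdays


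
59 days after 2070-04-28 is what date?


Start: 2070-04-28, add 59 days
April 2070 has 30 days: 30 - 28 = 2 days to April 30 -> 57 left
May 2070 has 31 days -> 26 left
June 2070: 26 <= 30 -> lands on June 26

Result: 2070-06-26


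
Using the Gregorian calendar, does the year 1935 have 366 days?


Gregorian leap year rule: divisible by 4, but not by 100, unless also by 400.
1935 is not divisible by 4 -> not a leap year

No


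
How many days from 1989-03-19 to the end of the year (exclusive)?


Day of year: 78 of 365
Remaining = 365 - 78

287 days


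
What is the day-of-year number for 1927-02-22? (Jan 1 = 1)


Date: February 22, 1927
Days in months 1 through 1: 31
Plus 22 days in February

Day of year: 53


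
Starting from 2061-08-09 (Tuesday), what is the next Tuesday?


Current: Tuesday
Target: Tuesday
Days ahead: 7

Next Tuesday: 2061-08-16


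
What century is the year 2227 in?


Century = (year - 1) // 100 + 1
= (2227 - 1) // 100 + 1
= 2226 // 100 + 1
= 22 + 1

23rd century


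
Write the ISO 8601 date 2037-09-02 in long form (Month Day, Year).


ISO 2037-09-02 parses as year=2037, month=09, day=02
Month 9 -> September

September 2, 2037


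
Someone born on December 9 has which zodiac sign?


Date: December 9
Conventional tropical zodiac dates: Sagittarius from November 22 onward; Capricorn starts December 22
December 9 falls within the Sagittarius range

Sagittarius


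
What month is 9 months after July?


July is month 7
7 + 9 = 16; wrap: 16 - 12 = 4

April


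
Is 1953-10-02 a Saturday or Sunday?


Anchor: Jan 1, 1953. With p = 1953 - 1 = 1952: (p + p//4 - p//100 + p//400) mod 7 = (1952 + 488 - 19 + 4) mod 7 = 2425 mod 7 = 3 -> Thursday (Mon=0 ... Sun=6)
Day of year: 275; offset = 274
Weekday index = (3 + 274) mod 7 = 4 -> Friday
Weekend days: Saturday, Sunday

No


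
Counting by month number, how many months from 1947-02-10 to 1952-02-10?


From February 1947 to February 1952
5 years * 12 = 60 months = 60

60 months


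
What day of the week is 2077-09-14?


Date: September 14, 2077
Anchor: Jan 1, 2077. With p = 2077 - 1 = 2076: (p + p//4 - p//100 + p//400) mod 7 = (2076 + 519 - 20 + 5) mod 7 = 2580 mod 7 = 4 -> Friday (Mon=0 ... Sun=6)
Days before September (Jan-Aug): 243; offset = 243 + 14 - 1 = 256
Weekday index = (4 + 256) mod 7 = 1

Day of the week: Tuesday


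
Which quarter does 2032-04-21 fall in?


Month: April (month 4)
Q1: Jan-Mar, Q2: Apr-Jun, Q3: Jul-Sep, Q4: Oct-Dec

Q2


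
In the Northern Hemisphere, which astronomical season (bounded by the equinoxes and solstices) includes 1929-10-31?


Date: October 31
Astronomical Autumn (approx.; exact equinox/solstice day varies by year): September 22 to December 20
October 31 falls within the Autumn window

Autumn


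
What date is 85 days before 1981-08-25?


Start: 1981-08-25, subtract 85 days
Back 25 days from August 25 reaches July 31, 1981 -> 60 left
July 1981 has 31 days -> back to June 30, 1981 -> 29 left
June 1981: 30 - 29 = 1 -> lands on June 1

Result: 1981-06-01


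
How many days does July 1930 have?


July 1930

31 days


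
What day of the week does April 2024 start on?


Target: April 1, 2024
Anchor: Jan 1, 2024. With p = 2024 - 1 = 2023: (p + p//4 - p//100 + p//400) mod 7 = (2023 + 505 - 20 + 5) mod 7 = 2513 mod 7 = 0 -> Monday (Mon=0 ... Sun=6)
Days before April (Jan-Mar): 91 days
Weekday index = (0 + 91) mod 7 = 0

Monday


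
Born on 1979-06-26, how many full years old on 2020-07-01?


Birth: 1979-06-26
Reference: 2020-07-01
Year difference: 2020 - 1979 = 41

41 years old


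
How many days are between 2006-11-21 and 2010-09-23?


From 2006-11-21 to 2010-09-23
2006-11-21: days before November = 31 + 28 + 31 + 30 + 31 + 30 + 31 + 31 + 30 + 31 = 304 (2006 is not a leap year); day of year = 304 + 21 = 325
2010-09-23: days before September = 31 + 28 + 31 + 30 + 31 + 30 + 31 + 31 = 243 (2010 is not a leap year); day of year = 243 + 23 = 266
Rest of 2006: 365 - 325 = 40
Full years 2007 (365), 2008 (366), 2009 (365): 1096
Total = 40 + 1096 + 266 = 1402

1402 days


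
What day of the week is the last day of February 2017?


February 2017 has 28 days
Anchor: Jan 1, 2017. With p = 2017 - 1 = 2016: (p + p//4 - p//100 + p//400) mod 7 = (2016 + 504 - 20 + 5) mod 7 = 2505 mod 7 = 6 -> Sunday (Mon=0 ... Sun=6)
Days before February (Jan): 31; February 1 index = (6 + 31) mod 7 = 2 -> Wednesday
Last day offset: 28 - 1 = 27 days
Weekday index = (2 + 27) mod 7 = 1

Tuesday, February 28


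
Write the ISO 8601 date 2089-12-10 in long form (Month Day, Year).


ISO 2089-12-10 parses as year=2089, month=12, day=10
Month 12 -> December

December 10, 2089


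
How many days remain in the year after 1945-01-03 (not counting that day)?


Day of year: 3 of 365
Remaining = 365 - 3

362 days


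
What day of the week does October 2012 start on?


Target: October 1, 2012
Anchor: Jan 1, 2012. With p = 2012 - 1 = 2011: (p + p//4 - p//100 + p//400) mod 7 = (2011 + 502 - 20 + 5) mod 7 = 2498 mod 7 = 6 -> Sunday (Mon=0 ... Sun=6)
Days before October (Jan-Sep): 274 days
Weekday index = (6 + 274) mod 7 = 0

Monday


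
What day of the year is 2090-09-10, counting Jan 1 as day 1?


Date: September 10, 2090
Days in months 1 through 8: 243
Plus 10 days in September

Day of year: 253


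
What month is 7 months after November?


November is month 11
11 + 7 = 18; wrap: 18 - 12 = 6

June


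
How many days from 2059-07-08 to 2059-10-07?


From 2059-07-08 to 2059-10-07
2059-07-08: days before July = 31 + 28 + 31 + 30 + 31 + 30 = 181 (2059 is not a leap year); day of year = 181 + 8 = 189
2059-10-07: days before October = 31 + 28 + 31 + 30 + 31 + 30 + 31 + 31 + 30 = 273 (2059 is not a leap year); day of year = 273 + 7 = 280
Same year: 280 - 189 = 91

91 days


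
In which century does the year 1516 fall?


Century = (year - 1) // 100 + 1
= (1516 - 1) // 100 + 1
= 1515 // 100 + 1
= 15 + 1

16th century


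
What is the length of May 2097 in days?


May 2097

31 days


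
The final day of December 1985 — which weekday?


December 1985 has 31 days
Anchor: Jan 1, 1985. With p = 1985 - 1 = 1984: (p + p//4 - p//100 + p//400) mod 7 = (1984 + 496 - 19 + 4) mod 7 = 2465 mod 7 = 1 -> Tuesday (Mon=0 ... Sun=6)
Days before December (Jan-Nov): 334; December 1 index = (1 + 334) mod 7 = 6 -> Sunday
Last day offset: 31 - 1 = 30 days
Weekday index = (6 + 30) mod 7 = 1

Tuesday, December 31


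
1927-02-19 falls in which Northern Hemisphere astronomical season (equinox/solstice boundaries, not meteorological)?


Date: February 19
Astronomical Winter (approx.; exact equinox/solstice day varies by year): December 21 to March 19
February 19 falls within the Winter window

Winter


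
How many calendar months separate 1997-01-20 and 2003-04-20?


From January 1997 to April 2003
6 years * 12 = 72 months, plus 3 months = 75

75 months


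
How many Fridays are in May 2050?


May 2050 has 31 days
Anchor: Jan 1, 2050. With p = 2050 - 1 = 2049: (p + p//4 - p//100 + p//400) mod 7 = (2049 + 512 - 20 + 5) mod 7 = 2546 mod 7 = 5 -> Saturday (Mon=0 ... Sun=6)
Days before May (Jan-Apr): 120; May 1 index = (5 + 120) mod 7 = 6 -> Sunday
First Friday is May 6
Fridays: 6, 13, 20, 27

4 Fridays


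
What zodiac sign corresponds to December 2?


Date: December 2
Conventional tropical zodiac dates: Sagittarius from November 22 onward; Capricorn starts December 22
December 2 falls within the Sagittarius range

Sagittarius


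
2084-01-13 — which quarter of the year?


Month: January (month 1)
Q1: Jan-Mar, Q2: Apr-Jun, Q3: Jul-Sep, Q4: Oct-Dec

Q1


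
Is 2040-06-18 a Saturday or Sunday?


Anchor: Jan 1, 2040. With p = 2040 - 1 = 2039: (p + p//4 - p//100 + p//400) mod 7 = (2039 + 509 - 20 + 5) mod 7 = 2533 mod 7 = 6 -> Sunday (Mon=0 ... Sun=6)
Day of year: 170; offset = 169
Weekday index = (6 + 169) mod 7 = 0 -> Monday
Weekend days: Saturday, Sunday

No


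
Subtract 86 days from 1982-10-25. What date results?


Start: 1982-10-25, subtract 86 days
Back 25 days from October 25 reaches September 30, 1982 -> 61 left
September 1982 has 30 days -> back to August 31, 1982 -> 31 left
August 1982 has 31 days -> back to July 31, 1982 -> 0 left
July 1982: 31 - 0 = 31 -> lands on July 31

Result: 1982-07-31


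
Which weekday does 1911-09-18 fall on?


Date: September 18, 1911
Anchor: Jan 1, 1911. With p = 1911 - 1 = 1910: (p + p//4 - p//100 + p//400) mod 7 = (1910 + 477 - 19 + 4) mod 7 = 2372 mod 7 = 6 -> Sunday (Mon=0 ... Sun=6)
Days before September (Jan-Aug): 243; offset = 243 + 18 - 1 = 260
Weekday index = (6 + 260) mod 7 = 0

Day of the week: Monday


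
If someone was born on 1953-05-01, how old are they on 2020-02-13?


Birth: 1953-05-01
Reference: 2020-02-13
Year difference: 2020 - 1953 = 67
Birthday not yet reached in 2020, subtract 1

66 years old


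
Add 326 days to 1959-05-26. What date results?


Start: 1959-05-26, add 326 days
May 1959 has 31 days: 31 - 26 = 5 days to May 31 -> 321 left
June 1959 has 30 days -> 291 left
July 1959 has 31 days -> 260 left
August 1959 has 31 days -> 229 left
September 1959 has 30 days -> 199 left
October 1959 has 31 days -> 168 left
November 1959 has 30 days -> 138 left
December 1959 has 31 days -> 107 left
January 1960 has 31 days -> 76 left
February 1960 has 29 days -> 47 left
March 1960 has 31 days -> 16 left
April 1960: 16 <= 30 -> lands on April 16

Result: 1960-04-16


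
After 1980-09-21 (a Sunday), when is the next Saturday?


Current: Sunday
Target: Saturday
Days ahead: 6

Next Saturday: 1980-09-27


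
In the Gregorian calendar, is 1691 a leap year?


Gregorian leap year rule: divisible by 4, but not by 100, unless also by 400.
1691 is not divisible by 4 -> not a leap year

No


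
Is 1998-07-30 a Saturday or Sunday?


Anchor: Jan 1, 1998. With p = 1998 - 1 = 1997: (p + p//4 - p//100 + p//400) mod 7 = (1997 + 499 - 19 + 4) mod 7 = 2481 mod 7 = 3 -> Thursday (Mon=0 ... Sun=6)
Day of year: 211; offset = 210
Weekday index = (3 + 210) mod 7 = 3 -> Thursday
Weekend days: Saturday, Sunday

No


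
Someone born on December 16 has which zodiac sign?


Date: December 16
Conventional tropical zodiac dates: Sagittarius from November 22 onward; Capricorn starts December 22
December 16 falls within the Sagittarius range

Sagittarius


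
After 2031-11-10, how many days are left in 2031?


Day of year: 314 of 365
Remaining = 365 - 314

51 days


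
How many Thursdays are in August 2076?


August 2076 has 31 days
Anchor: Jan 1, 2076. With p = 2076 - 1 = 2075: (p + p//4 - p//100 + p//400) mod 7 = (2075 + 518 - 20 + 5) mod 7 = 2578 mod 7 = 2 -> Wednesday (Mon=0 ... Sun=6)
Days before August (Jan-Jul): 213; August 1 index = (2 + 213) mod 7 = 5 -> Saturday
First Thursday is August 6
Thursdays: 6, 13, 20, 27

4 Thursdays


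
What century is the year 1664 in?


Century = (year - 1) // 100 + 1
= (1664 - 1) // 100 + 1
= 1663 // 100 + 1
= 16 + 1

17th century


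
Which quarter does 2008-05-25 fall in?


Month: May (month 5)
Q1: Jan-Mar, Q2: Apr-Jun, Q3: Jul-Sep, Q4: Oct-Dec

Q2


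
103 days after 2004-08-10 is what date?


Start: 2004-08-10, add 103 days
August 2004 has 31 days: 31 - 10 = 21 days to August 31 -> 82 left
September 2004 has 30 days -> 52 left
October 2004 has 31 days -> 21 left
November 2004: 21 <= 30 -> lands on November 21

Result: 2004-11-21


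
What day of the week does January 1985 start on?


Target: January 1, 1985
Anchor: Jan 1, 1985. With p = 1985 - 1 = 1984: (p + p//4 - p//100 + p//400) mod 7 = (1984 + 496 - 19 + 4) mod 7 = 2465 mod 7 = 1 -> Tuesday (Mon=0 ... Sun=6)
Offset from anchor: 0 days
Weekday index = (1 + 0) mod 7 = 1

Tuesday


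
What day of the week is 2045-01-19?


Date: January 19, 2045
Anchor: Jan 1, 2045. With p = 2045 - 1 = 2044: (p + p//4 - p//100 + p//400) mod 7 = (2044 + 511 - 20 + 5) mod 7 = 2540 mod 7 = 6 -> Sunday (Mon=0 ... Sun=6)
Days into year = 19 - 1 = 18
Weekday index = (6 + 18) mod 7 = 3

Day of the week: Thursday


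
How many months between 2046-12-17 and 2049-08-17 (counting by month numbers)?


From December 2046 to August 2049
3 years * 12 = 36 months, minus 4 months = 32

32 months


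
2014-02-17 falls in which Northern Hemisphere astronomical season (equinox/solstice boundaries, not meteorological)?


Date: February 17
Astronomical Winter (approx.; exact equinox/solstice day varies by year): December 21 to March 19
February 17 falls within the Winter window

Winter


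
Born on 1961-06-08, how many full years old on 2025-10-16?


Birth: 1961-06-08
Reference: 2025-10-16
Year difference: 2025 - 1961 = 64

64 years old


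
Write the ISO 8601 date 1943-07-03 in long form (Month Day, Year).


ISO 1943-07-03 parses as year=1943, month=07, day=03
Month 7 -> July

July 3, 1943


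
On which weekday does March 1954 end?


March 1954 has 31 days
Anchor: Jan 1, 1954. With p = 1954 - 1 = 1953: (p + p//4 - p//100 + p//400) mod 7 = (1953 + 488 - 19 + 4) mod 7 = 2426 mod 7 = 4 -> Friday (Mon=0 ... Sun=6)
Days before March (Jan-Feb): 59; March 1 index = (4 + 59) mod 7 = 0 -> Monday
Last day offset: 31 - 1 = 30 days
Weekday index = (0 + 30) mod 7 = 2

Wednesday, March 31


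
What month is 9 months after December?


December is month 12
12 + 9 = 21; wrap: 21 - 12 = 9

September


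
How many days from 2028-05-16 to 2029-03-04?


From 2028-05-16 to 2029-03-04
2028-05-16: days before May = 31 + 29 + 31 + 30 = 121 (2028 is a leap year); day of year = 121 + 16 = 137
2029-03-04: days before March = 31 + 28 = 59 (2029 is not a leap year); day of year = 59 + 4 = 63
Rest of 2028: 366 - 137 = 229
Total = 229 + 63 = 292

292 days


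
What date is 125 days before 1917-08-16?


Start: 1917-08-16, subtract 125 days
Back 16 days from August 16 reaches July 31, 1917 -> 109 left
July 1917 has 31 days -> back to June 30, 1917 -> 78 left
June 1917 has 30 days -> back to May 31, 1917 -> 48 left
May 1917 has 31 days -> back to April 30, 1917 -> 17 left
April 1917: 30 - 17 = 13 -> lands on April 13

Result: 1917-04-13


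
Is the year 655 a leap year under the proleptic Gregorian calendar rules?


Gregorian leap year rule: divisible by 4, but not by 100, unless also by 400.
655 is not divisible by 4 -> not a leap year

No


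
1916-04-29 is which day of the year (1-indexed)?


Date: April 29, 1916
Days in months 1 through 3: 91
Plus 29 days in April

Day of year: 120


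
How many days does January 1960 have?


January 1960

31 days


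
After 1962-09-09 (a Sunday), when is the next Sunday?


Current: Sunday
Target: Sunday
Days ahead: 7

Next Sunday: 1962-09-16


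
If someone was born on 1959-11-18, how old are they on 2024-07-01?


Birth: 1959-11-18
Reference: 2024-07-01
Year difference: 2024 - 1959 = 65
Birthday not yet reached in 2024, subtract 1

64 years old


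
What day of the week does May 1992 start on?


Target: May 1, 1992
Anchor: Jan 1, 1992. With p = 1992 - 1 = 1991: (p + p//4 - p//100 + p//400) mod 7 = (1991 + 497 - 19 + 4) mod 7 = 2473 mod 7 = 2 -> Wednesday (Mon=0 ... Sun=6)
Days before May (Jan-Apr): 121 days
Weekday index = (2 + 121) mod 7 = 4

Friday


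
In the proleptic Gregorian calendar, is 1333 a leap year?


Gregorian leap year rule: divisible by 4, but not by 100, unless also by 400.
1333 is not divisible by 4 -> not a leap year

No


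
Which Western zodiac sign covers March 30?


Date: March 30
Conventional tropical zodiac dates: Aries from March 21 onward; Taurus starts April 20
March 30 falls within the Aries range

Aries


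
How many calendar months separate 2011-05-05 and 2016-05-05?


From May 2011 to May 2016
5 years * 12 = 60 months = 60

60 months


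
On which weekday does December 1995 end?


December 1995 has 31 days
Anchor: Jan 1, 1995. With p = 1995 - 1 = 1994: (p + p//4 - p//100 + p//400) mod 7 = (1994 + 498 - 19 + 4) mod 7 = 2477 mod 7 = 6 -> Sunday (Mon=0 ... Sun=6)
Days before December (Jan-Nov): 334; December 1 index = (6 + 334) mod 7 = 4 -> Friday
Last day offset: 31 - 1 = 30 days
Weekday index = (4 + 30) mod 7 = 6

Sunday, December 31


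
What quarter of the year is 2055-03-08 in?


Month: March (month 3)
Q1: Jan-Mar, Q2: Apr-Jun, Q3: Jul-Sep, Q4: Oct-Dec

Q1


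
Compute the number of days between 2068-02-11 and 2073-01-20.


From 2068-02-11 to 2073-01-20
2068-02-11: days before February = 31; day of year = 31 + 11 = 42
2073-01-20: day of year = 20
Rest of 2068: 366 - 42 = 324
Full years 2069 (365), 2070 (365), 2071 (365), 2072 (366): 1461
Total = 324 + 1461 + 20 = 1805

1805 days


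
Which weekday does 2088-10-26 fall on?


Date: October 26, 2088
Anchor: Jan 1, 2088. With p = 2088 - 1 = 2087: (p + p//4 - p//100 + p//400) mod 7 = (2087 + 521 - 20 + 5) mod 7 = 2593 mod 7 = 3 -> Thursday (Mon=0 ... Sun=6)
Days before October (Jan-Sep): 274; offset = 274 + 26 - 1 = 299
Weekday index = (3 + 299) mod 7 = 1

Day of the week: Tuesday


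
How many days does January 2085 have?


January 2085

31 days


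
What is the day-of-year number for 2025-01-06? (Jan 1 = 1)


Date: January 6, 2025
No months before January
Plus 6 days in January

Day of year: 6


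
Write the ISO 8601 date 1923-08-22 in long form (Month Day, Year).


ISO 1923-08-22 parses as year=1923, month=08, day=22
Month 8 -> August

August 22, 1923


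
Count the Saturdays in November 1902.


November 1902 has 30 days
Anchor: Jan 1, 1902. With p = 1902 - 1 = 1901: (p + p//4 - p//100 + p//400) mod 7 = (1901 + 475 - 19 + 4) mod 7 = 2361 mod 7 = 2 -> Wednesday (Mon=0 ... Sun=6)
Days before November (Jan-Oct): 304; November 1 index = (2 + 304) mod 7 = 5 -> Saturday
First Saturday is November 1
Saturdays: 1, 8, 15, 22, 29

5 Saturdays


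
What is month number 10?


Month 10 of 12

October


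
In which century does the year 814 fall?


Century = (year - 1) // 100 + 1
= (814 - 1) // 100 + 1
= 813 // 100 + 1
= 8 + 1

9th century


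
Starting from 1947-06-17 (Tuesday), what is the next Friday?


Current: Tuesday
Target: Friday
Days ahead: 3

Next Friday: 1947-06-20


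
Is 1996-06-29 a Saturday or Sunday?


Anchor: Jan 1, 1996. With p = 1996 - 1 = 1995: (p + p//4 - p//100 + p//400) mod 7 = (1995 + 498 - 19 + 4) mod 7 = 2478 mod 7 = 0 -> Monday (Mon=0 ... Sun=6)
Day of year: 181; offset = 180
Weekday index = (0 + 180) mod 7 = 5 -> Saturday
Weekend days: Saturday, Sunday

Yes


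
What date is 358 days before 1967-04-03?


Start: 1967-04-03, subtract 358 days
Back 3 days from April 3 reaches March 31, 1967 -> 355 left
March 1967 has 31 days -> back to February 28, 1967 -> 324 left
February 1967 has 28 days -> back to January 31, 1967 -> 296 left
January 1967 has 31 days -> back to December 31, 1966 -> 265 left
December 1966 has 31 days -> back to November 30, 1966 -> 234 left
November 1966 has 30 days -> back to October 31, 1966 -> 204 left
October 1966 has 31 days -> back to September 30, 1966 -> 173 left
September 1966 has 30 days -> back to August 31, 1966 -> 143 left
August 1966 has 31 days -> back to July 31, 1966 -> 112 left
July 1966 has 31 days -> back to June 30, 1966 -> 81 left
June 1966 has 30 days -> back to May 31, 1966 -> 51 left
May 1966 has 31 days -> back to April 30, 1966 -> 20 left
April 1966: 30 - 20 = 10 -> lands on April 10

Result: 1966-04-10


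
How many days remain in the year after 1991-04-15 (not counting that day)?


Day of year: 105 of 365
Remaining = 365 - 105

260 days


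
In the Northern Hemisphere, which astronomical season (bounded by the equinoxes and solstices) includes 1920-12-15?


Date: December 15
Astronomical Autumn (approx.; exact equinox/solstice day varies by year): September 22 to December 20
December 15 falls within the Autumn window

Autumn


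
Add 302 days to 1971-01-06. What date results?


Start: 1971-01-06, add 302 days
January 1971 has 31 days: 31 - 6 = 25 days to January 31 -> 277 left
February 1971 has 28 days -> 249 left
March 1971 has 31 days -> 218 left
April 1971 has 30 days -> 188 left
May 1971 has 31 days -> 157 left
June 1971 has 30 days -> 127 left
July 1971 has 31 days -> 96 left
August 1971 has 31 days -> 65 left
September 1971 has 30 days -> 35 left
October 1971 has 31 days -> 4 left
November 1971: 4 <= 30 -> lands on November 4

Result: 1971-11-04


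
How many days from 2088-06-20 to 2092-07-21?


From 2088-06-20 to 2092-07-21
2088-06-20: days before June = 31 + 29 + 31 + 30 + 31 = 152 (2088 is a leap year); day of year = 152 + 20 = 172
2092-07-21: days before July = 31 + 29 + 31 + 30 + 31 + 30 = 182 (2092 is a leap year); day of year = 182 + 21 = 203
Rest of 2088: 366 - 172 = 194
Full years 2089 (365), 2090 (365), 2091 (365): 1095
Total = 194 + 1095 + 203 = 1492

1492 days


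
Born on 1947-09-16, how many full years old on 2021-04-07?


Birth: 1947-09-16
Reference: 2021-04-07
Year difference: 2021 - 1947 = 74
Birthday not yet reached in 2021, subtract 1

73 years old


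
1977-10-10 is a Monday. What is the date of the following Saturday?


Current: Monday
Target: Saturday
Days ahead: 5

Next Saturday: 1977-10-15


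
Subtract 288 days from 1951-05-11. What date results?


Start: 1951-05-11, subtract 288 days
Back 11 days from May 11 reaches April 30, 1951 -> 277 left
April 1951 has 30 days -> back to March 31, 1951 -> 247 left
March 1951 has 31 days -> back to February 28, 1951 -> 216 left
February 1951 has 28 days -> back to January 31, 1951 -> 188 left
January 1951 has 31 days -> back to December 31, 1950 -> 157 left
December 1950 has 31 days -> back to November 30, 1950 -> 126 left
November 1950 has 30 days -> back to October 31, 1950 -> 96 left
October 1950 has 31 days -> back to September 30, 1950 -> 65 left
September 1950 has 30 days -> back to August 31, 1950 -> 35 left
August 1950 has 31 days -> back to July 31, 1950 -> 4 left
July 1950: 31 - 4 = 27 -> lands on July 27

Result: 1950-07-27


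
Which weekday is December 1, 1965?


Target: December 1, 1965
Anchor: Jan 1, 1965. With p = 1965 - 1 = 1964: (p + p//4 - p//100 + p//400) mod 7 = (1964 + 491 - 19 + 4) mod 7 = 2440 mod 7 = 4 -> Friday (Mon=0 ... Sun=6)
Days before December (Jan-Nov): 334 days
Weekday index = (4 + 334) mod 7 = 2

Wednesday


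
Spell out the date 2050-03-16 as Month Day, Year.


ISO 2050-03-16 parses as year=2050, month=03, day=16
Month 3 -> March

March 16, 2050


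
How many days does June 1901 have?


June 1901

30 days


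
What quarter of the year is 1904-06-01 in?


Month: June (month 6)
Q1: Jan-Mar, Q2: Apr-Jun, Q3: Jul-Sep, Q4: Oct-Dec

Q2


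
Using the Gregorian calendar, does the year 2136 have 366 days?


Gregorian leap year rule: divisible by 4, but not by 100, unless also by 400.
2136 is divisible by 4 but not 100 -> leap year

Yes


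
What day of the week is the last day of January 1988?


January 1988 has 31 days
Anchor: Jan 1, 1988. With p = 1988 - 1 = 1987: (p + p//4 - p//100 + p//400) mod 7 = (1987 + 496 - 19 + 4) mod 7 = 2468 mod 7 = 4 -> Friday (Mon=0 ... Sun=6)
January 1 is the anchor itself -> Friday
Last day offset: 31 - 1 = 30 days
Weekday index = (4 + 30) mod 7 = 6

Sunday, January 31


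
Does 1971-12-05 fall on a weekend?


Anchor: Jan 1, 1971. With p = 1971 - 1 = 1970: (p + p//4 - p//100 + p//400) mod 7 = (1970 + 492 - 19 + 4) mod 7 = 2447 mod 7 = 4 -> Friday (Mon=0 ... Sun=6)
Day of year: 339; offset = 338
Weekday index = (4 + 338) mod 7 = 6 -> Sunday
Weekend days: Saturday, Sunday

Yes


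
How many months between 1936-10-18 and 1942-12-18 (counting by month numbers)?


From October 1936 to December 1942
6 years * 12 = 72 months, plus 2 months = 74

74 months


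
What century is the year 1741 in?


Century = (year - 1) // 100 + 1
= (1741 - 1) // 100 + 1
= 1740 // 100 + 1
= 17 + 1

18th century


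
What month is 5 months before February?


February is month 2
2 - 5 = -3; wrap: -3 + 12 = 9

September


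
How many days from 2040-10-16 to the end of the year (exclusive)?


Day of year: 290 of 366
Remaining = 366 - 290

76 days


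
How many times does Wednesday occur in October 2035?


October 2035 has 31 days
Anchor: Jan 1, 2035. With p = 2035 - 1 = 2034: (p + p//4 - p//100 + p//400) mod 7 = (2034 + 508 - 20 + 5) mod 7 = 2527 mod 7 = 0 -> Monday (Mon=0 ... Sun=6)
Days before October (Jan-Sep): 273; October 1 index = (0 + 273) mod 7 = 0 -> Monday
First Wednesday is October 3
Wednesdays: 3, 10, 17, 24, 31

5 Wednesdays


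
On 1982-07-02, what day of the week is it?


Date: July 2, 1982
Anchor: Jan 1, 1982. With p = 1982 - 1 = 1981: (p + p//4 - p//100 + p//400) mod 7 = (1981 + 495 - 19 + 4) mod 7 = 2461 mod 7 = 4 -> Friday (Mon=0 ... Sun=6)
Days before July (Jan-Jun): 181; offset = 181 + 2 - 1 = 182
Weekday index = (4 + 182) mod 7 = 4

Day of the week: Friday


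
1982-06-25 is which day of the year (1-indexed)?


Date: June 25, 1982
Days in months 1 through 5: 151
Plus 25 days in June

Day of year: 176


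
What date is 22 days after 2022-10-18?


Start: 2022-10-18, add 22 days
October 2022 has 31 days: 31 - 18 = 13 days to October 31 -> 9 left
November 2022: 9 <= 30 -> lands on November 9

Result: 2022-11-09


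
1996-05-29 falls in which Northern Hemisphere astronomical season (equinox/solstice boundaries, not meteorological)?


Date: May 29
Astronomical Spring (approx.; exact equinox/solstice day varies by year): March 20 to June 20
May 29 falls within the Spring window

Spring


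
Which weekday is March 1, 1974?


Target: March 1, 1974
Anchor: Jan 1, 1974. With p = 1974 - 1 = 1973: (p + p//4 - p//100 + p//400) mod 7 = (1973 + 493 - 19 + 4) mod 7 = 2451 mod 7 = 1 -> Tuesday (Mon=0 ... Sun=6)
Days before March (Jan-Feb): 59 days
Weekday index = (1 + 59) mod 7 = 4

Friday


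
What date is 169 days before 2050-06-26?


Start: 2050-06-26, subtract 169 days
Back 26 days from June 26 reaches May 31, 2050 -> 143 left
May 2050 has 31 days -> back to April 30, 2050 -> 112 left
April 2050 has 30 days -> back to March 31, 2050 -> 82 left
March 2050 has 31 days -> back to February 28, 2050 -> 51 left
February 2050 has 28 days -> back to January 31, 2050 -> 23 left
January 2050: 31 - 23 = 8 -> lands on January 8

Result: 2050-01-08


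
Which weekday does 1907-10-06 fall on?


Date: October 6, 1907
Anchor: Jan 1, 1907. With p = 1907 - 1 = 1906: (p + p//4 - p//100 + p//400) mod 7 = (1906 + 476 - 19 + 4) mod 7 = 2367 mod 7 = 1 -> Tuesday (Mon=0 ... Sun=6)
Days before October (Jan-Sep): 273; offset = 273 + 6 - 1 = 278
Weekday index = (1 + 278) mod 7 = 6

Day of the week: Sunday


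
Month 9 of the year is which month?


Month 9 of 12

September


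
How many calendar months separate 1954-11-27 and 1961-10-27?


From November 1954 to October 1961
7 years * 12 = 84 months, minus 1 month = 83

83 months


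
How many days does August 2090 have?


August 2090

31 days


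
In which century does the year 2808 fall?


Century = (year - 1) // 100 + 1
= (2808 - 1) // 100 + 1
= 2807 // 100 + 1
= 28 + 1

29th century


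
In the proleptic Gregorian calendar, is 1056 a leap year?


Gregorian leap year rule: divisible by 4, but not by 100, unless also by 400.
1056 is divisible by 4 but not 100 -> leap year

Yes


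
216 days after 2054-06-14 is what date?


Start: 2054-06-14, add 216 days
June 2054 has 30 days: 30 - 14 = 16 days to June 30 -> 200 left
July 2054 has 31 days -> 169 left
August 2054 has 31 days -> 138 left
September 2054 has 30 days -> 108 left
October 2054 has 31 days -> 77 left
November 2054 has 30 days -> 47 left
December 2054 has 31 days -> 16 left
January 2055: 16 <= 31 -> lands on January 16

Result: 2055-01-16


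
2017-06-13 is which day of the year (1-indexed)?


Date: June 13, 2017
Days in months 1 through 5: 151
Plus 13 days in June

Day of year: 164


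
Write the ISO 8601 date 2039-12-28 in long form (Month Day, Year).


ISO 2039-12-28 parses as year=2039, month=12, day=28
Month 12 -> December

December 28, 2039


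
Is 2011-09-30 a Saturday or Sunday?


Anchor: Jan 1, 2011. With p = 2011 - 1 = 2010: (p + p//4 - p//100 + p//400) mod 7 = (2010 + 502 - 20 + 5) mod 7 = 2497 mod 7 = 5 -> Saturday (Mon=0 ... Sun=6)
Day of year: 273; offset = 272
Weekday index = (5 + 272) mod 7 = 4 -> Friday
Weekend days: Saturday, Sunday

No


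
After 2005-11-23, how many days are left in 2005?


Day of year: 327 of 365
Remaining = 365 - 327

38 days


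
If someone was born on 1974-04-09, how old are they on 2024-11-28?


Birth: 1974-04-09
Reference: 2024-11-28
Year difference: 2024 - 1974 = 50

50 years old


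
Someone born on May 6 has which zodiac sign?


Date: May 6
Conventional tropical zodiac dates: Taurus from April 20 onward; Gemini starts May 21
May 6 falls within the Taurus range

Taurus


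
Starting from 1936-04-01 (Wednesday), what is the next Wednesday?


Current: Wednesday
Target: Wednesday
Days ahead: 7

Next Wednesday: 1936-04-08


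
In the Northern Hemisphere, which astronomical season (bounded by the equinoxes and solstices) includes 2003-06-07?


Date: June 7
Astronomical Spring (approx.; exact equinox/solstice day varies by year): March 20 to June 20
June 7 falls within the Spring window

Spring


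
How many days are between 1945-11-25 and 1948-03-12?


From 1945-11-25 to 1948-03-12
1945-11-25: days before November = 31 + 28 + 31 + 30 + 31 + 30 + 31 + 31 + 30 + 31 = 304 (1945 is not a leap year); day of year = 304 + 25 = 329
1948-03-12: days before March = 31 + 29 = 60 (1948 is a leap year); day of year = 60 + 12 = 72
Rest of 1945: 365 - 329 = 36
Full years 1946 (365), 1947 (365): 730
Total = 36 + 730 + 72 = 838

838 days


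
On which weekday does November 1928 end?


November 1928 has 30 days
Anchor: Jan 1, 1928. With p = 1928 - 1 = 1927: (p + p//4 - p//100 + p//400) mod 7 = (1927 + 481 - 19 + 4) mod 7 = 2393 mod 7 = 6 -> Sunday (Mon=0 ... Sun=6)
Days before November (Jan-Oct): 305; November 1 index = (6 + 305) mod 7 = 3 -> Thursday
Last day offset: 30 - 1 = 29 days
Weekday index = (3 + 29) mod 7 = 4

Friday, November 30


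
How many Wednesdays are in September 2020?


September 2020 has 30 days
Anchor: Jan 1, 2020. With p = 2020 - 1 = 2019: (p + p//4 - p//100 + p//400) mod 7 = (2019 + 504 - 20 + 5) mod 7 = 2508 mod 7 = 2 -> Wednesday (Mon=0 ... Sun=6)
Days before September (Jan-Aug): 244; September 1 index = (2 + 244) mod 7 = 1 -> Tuesday
First Wednesday is September 2
Wednesdays: 2, 9, 16, 23, 30

5 Wednesdays


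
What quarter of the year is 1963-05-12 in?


Month: May (month 5)
Q1: Jan-Mar, Q2: Apr-Jun, Q3: Jul-Sep, Q4: Oct-Dec

Q2


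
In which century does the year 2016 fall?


Century = (year - 1) // 100 + 1
= (2016 - 1) // 100 + 1
= 2015 // 100 + 1
= 20 + 1

21st century


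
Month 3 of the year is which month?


Month 3 of 12

March


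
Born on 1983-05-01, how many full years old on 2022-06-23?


Birth: 1983-05-01
Reference: 2022-06-23
Year difference: 2022 - 1983 = 39

39 years old


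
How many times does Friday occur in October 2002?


October 2002 has 31 days
Anchor: Jan 1, 2002. With p = 2002 - 1 = 2001: (p + p//4 - p//100 + p//400) mod 7 = (2001 + 500 - 20 + 5) mod 7 = 2486 mod 7 = 1 -> Tuesday (Mon=0 ... Sun=6)
Days before October (Jan-Sep): 273; October 1 index = (1 + 273) mod 7 = 1 -> Tuesday
First Friday is October 4
Fridays: 4, 11, 18, 25

4 Fridays


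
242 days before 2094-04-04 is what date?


Start: 2094-04-04, subtract 242 days
Back 4 days from April 4 reaches March 31, 2094 -> 238 left
March 2094 has 31 days -> back to February 28, 2094 -> 207 left
February 2094 has 28 days -> back to January 31, 2094 -> 179 left
January 2094 has 31 days -> back to December 31, 2093 -> 148 left
December 2093 has 31 days -> back to November 30, 2093 -> 117 left
November 2093 has 30 days -> back to October 31, 2093 -> 87 left
October 2093 has 31 days -> back to September 30, 2093 -> 56 left
September 2093 has 30 days -> back to August 31, 2093 -> 26 left
August 2093: 31 - 26 = 5 -> lands on August 5

Result: 2093-08-05


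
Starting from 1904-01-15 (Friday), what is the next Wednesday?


Current: Friday
Target: Wednesday
Days ahead: 5

Next Wednesday: 1904-01-20


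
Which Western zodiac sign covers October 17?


Date: October 17
Conventional tropical zodiac dates: Libra from September 23 onward; Scorpio starts October 23
October 17 falls within the Libra range

Libra


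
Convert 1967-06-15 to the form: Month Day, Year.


ISO 1967-06-15 parses as year=1967, month=06, day=15
Month 6 -> June

June 15, 1967


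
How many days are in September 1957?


September 1957

30 days


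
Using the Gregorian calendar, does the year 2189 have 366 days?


Gregorian leap year rule: divisible by 4, but not by 100, unless also by 400.
2189 is not divisible by 4 -> not a leap year

No


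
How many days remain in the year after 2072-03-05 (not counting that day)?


Day of year: 65 of 366
Remaining = 366 - 65

301 days


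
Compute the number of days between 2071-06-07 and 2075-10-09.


From 2071-06-07 to 2075-10-09
2071-06-07: days before June = 31 + 28 + 31 + 30 + 31 = 151 (2071 is not a leap year); day of year = 151 + 7 = 158
2075-10-09: days before October = 31 + 28 + 31 + 30 + 31 + 30 + 31 + 31 + 30 = 273 (2075 is not a leap year); day of year = 273 + 9 = 282
Rest of 2071: 365 - 158 = 207
Full years 2072 (366), 2073 (365), 2074 (365): 1096
Total = 207 + 1096 + 282 = 1585

1585 days


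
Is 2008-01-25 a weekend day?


Anchor: Jan 1, 2008. With p = 2008 - 1 = 2007: (p + p//4 - p//100 + p//400) mod 7 = (2007 + 501 - 20 + 5) mod 7 = 2493 mod 7 = 1 -> Tuesday (Mon=0 ... Sun=6)
Day of year: 25; offset = 24
Weekday index = (1 + 24) mod 7 = 4 -> Friday
Weekend days: Saturday, Sunday

No


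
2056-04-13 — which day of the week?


Date: April 13, 2056
Anchor: Jan 1, 2056. With p = 2056 - 1 = 2055: (p + p//4 - p//100 + p//400) mod 7 = (2055 + 513 - 20 + 5) mod 7 = 2553 mod 7 = 5 -> Saturday (Mon=0 ... Sun=6)
Days before April (Jan-Mar): 91; offset = 91 + 13 - 1 = 103
Weekday index = (5 + 103) mod 7 = 3

Day of the week: Thursday


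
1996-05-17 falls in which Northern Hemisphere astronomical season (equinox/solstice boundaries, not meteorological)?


Date: May 17
Astronomical Spring (approx.; exact equinox/solstice day varies by year): March 20 to June 20
May 17 falls within the Spring window

Spring


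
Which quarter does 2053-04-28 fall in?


Month: April (month 4)
Q1: Jan-Mar, Q2: Apr-Jun, Q3: Jul-Sep, Q4: Oct-Dec

Q2


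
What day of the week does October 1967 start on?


Target: October 1, 1967
Anchor: Jan 1, 1967. With p = 1967 - 1 = 1966: (p + p//4 - p//100 + p//400) mod 7 = (1966 + 491 - 19 + 4) mod 7 = 2442 mod 7 = 6 -> Sunday (Mon=0 ... Sun=6)
Days before October (Jan-Sep): 273 days
Weekday index = (6 + 273) mod 7 = 6

Sunday


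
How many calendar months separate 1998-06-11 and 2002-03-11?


From June 1998 to March 2002
4 years * 12 = 48 months, minus 3 months = 45

45 months


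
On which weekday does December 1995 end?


December 1995 has 31 days
Anchor: Jan 1, 1995. With p = 1995 - 1 = 1994: (p + p//4 - p//100 + p//400) mod 7 = (1994 + 498 - 19 + 4) mod 7 = 2477 mod 7 = 6 -> Sunday (Mon=0 ... Sun=6)
Days before December (Jan-Nov): 334; December 1 index = (6 + 334) mod 7 = 4 -> Friday
Last day offset: 31 - 1 = 30 days
Weekday index = (4 + 30) mod 7 = 6

Sunday, December 31


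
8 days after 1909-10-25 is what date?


Start: 1909-10-25, add 8 days
October 1909 has 31 days: 31 - 25 = 6 days to October 31 -> 2 left
November 1909: 2 <= 30 -> lands on November 2

Result: 1909-11-02


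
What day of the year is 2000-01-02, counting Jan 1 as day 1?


Date: January 2, 2000
No months before January
Plus 2 days in January

Day of year: 2


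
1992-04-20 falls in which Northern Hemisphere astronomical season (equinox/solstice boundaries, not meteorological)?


Date: April 20
Astronomical Spring (approx.; exact equinox/solstice day varies by year): March 20 to June 20
April 20 falls within the Spring window

Spring


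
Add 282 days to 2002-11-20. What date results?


Start: 2002-11-20, add 282 days
November 2002 has 30 days: 30 - 20 = 10 days to November 30 -> 272 left
December 2002 has 31 days -> 241 left
January 2003 has 31 days -> 210 left
February 2003 has 28 days -> 182 left
March 2003 has 31 days -> 151 left
April 2003 has 30 days -> 121 left
May 2003 has 31 days -> 90 left
June 2003 has 30 days -> 60 left
July 2003 has 31 days -> 29 left
August 2003: 29 <= 31 -> lands on August 29

Result: 2003-08-29


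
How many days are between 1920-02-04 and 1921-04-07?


From 1920-02-04 to 1921-04-07
1920-02-04: days before February = 31; day of year = 31 + 4 = 35
1921-04-07: days before April = 31 + 28 + 31 = 90 (1921 is not a leap year); day of year = 90 + 7 = 97
Rest of 1920: 366 - 35 = 331
Total = 331 + 97 = 428

428 days


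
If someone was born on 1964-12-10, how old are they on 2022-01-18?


Birth: 1964-12-10
Reference: 2022-01-18
Year difference: 2022 - 1964 = 58
Birthday not yet reached in 2022, subtract 1

57 years old


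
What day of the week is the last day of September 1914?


September 1914 has 30 days
Anchor: Jan 1, 1914. With p = 1914 - 1 = 1913: (p + p//4 - p//100 + p//400) mod 7 = (1913 + 478 - 19 + 4) mod 7 = 2376 mod 7 = 3 -> Thursday (Mon=0 ... Sun=6)
Days before September (Jan-Aug): 243; September 1 index = (3 + 243) mod 7 = 1 -> Tuesday
Last day offset: 30 - 1 = 29 days
Weekday index = (1 + 29) mod 7 = 2

Wednesday, September 30


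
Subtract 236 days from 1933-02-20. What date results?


Start: 1933-02-20, subtract 236 days
Back 20 days from February 20 reaches January 31, 1933 -> 216 left
January 1933 has 31 days -> back to December 31, 1932 -> 185 left
December 1932 has 31 days -> back to November 30, 1932 -> 154 left
November 1932 has 30 days -> back to October 31, 1932 -> 124 left
October 1932 has 31 days -> back to September 30, 1932 -> 93 left
September 1932 has 30 days -> back to August 31, 1932 -> 63 left
August 1932 has 31 days -> back to July 31, 1932 -> 32 left
July 1932 has 31 days -> back to June 30, 1932 -> 1 left
June 1932: 30 - 1 = 29 -> lands on June 29

Result: 1932-06-29


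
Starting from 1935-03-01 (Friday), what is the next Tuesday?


Current: Friday
Target: Tuesday
Days ahead: 4

Next Tuesday: 1935-03-05


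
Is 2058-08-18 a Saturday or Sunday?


Anchor: Jan 1, 2058. With p = 2058 - 1 = 2057: (p + p//4 - p//100 + p//400) mod 7 = (2057 + 514 - 20 + 5) mod 7 = 2556 mod 7 = 1 -> Tuesday (Mon=0 ... Sun=6)
Day of year: 230; offset = 229
Weekday index = (1 + 229) mod 7 = 6 -> Sunday
Weekend days: Saturday, Sunday

Yes


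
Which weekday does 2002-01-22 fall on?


Date: January 22, 2002
Anchor: Jan 1, 2002. With p = 2002 - 1 = 2001: (p + p//4 - p//100 + p//400) mod 7 = (2001 + 500 - 20 + 5) mod 7 = 2486 mod 7 = 1 -> Tuesday (Mon=0 ... Sun=6)
Days into year = 22 - 1 = 21
Weekday index = (1 + 21) mod 7 = 1

Day of the week: Tuesday


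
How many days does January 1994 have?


January 1994

31 days


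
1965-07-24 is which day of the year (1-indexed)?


Date: July 24, 1965
Days in months 1 through 6: 181
Plus 24 days in July

Day of year: 205
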